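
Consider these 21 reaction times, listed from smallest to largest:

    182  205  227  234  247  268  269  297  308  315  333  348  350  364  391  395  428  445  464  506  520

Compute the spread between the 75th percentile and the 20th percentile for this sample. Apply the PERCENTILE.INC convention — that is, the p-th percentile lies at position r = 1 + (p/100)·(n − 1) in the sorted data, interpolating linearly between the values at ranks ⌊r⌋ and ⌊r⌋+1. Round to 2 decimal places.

148.00

n = 21.
P20: r = 5 (integer) → 247.
P75: r = 16 (integer) → 395.
Difference: 395 − 247 = 148.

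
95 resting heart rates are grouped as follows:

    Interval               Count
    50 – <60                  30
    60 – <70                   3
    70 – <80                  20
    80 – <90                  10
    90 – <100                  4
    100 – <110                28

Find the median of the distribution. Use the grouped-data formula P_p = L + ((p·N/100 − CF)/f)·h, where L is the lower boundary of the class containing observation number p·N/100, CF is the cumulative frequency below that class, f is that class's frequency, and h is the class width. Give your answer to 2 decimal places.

N = 95; target position k = 50/100 · 95 = 47.5.
Cumulative frequencies: 30, 33, 53, 63, 67, 95.
Observation 47.5 falls in the class 70 – <80.
L = 70, CF = 33, f = 20, h = 10.
P50 = 70 + ((47.5 − 33)/20)·10 = 70 + 7.25 = 77.25.

77.25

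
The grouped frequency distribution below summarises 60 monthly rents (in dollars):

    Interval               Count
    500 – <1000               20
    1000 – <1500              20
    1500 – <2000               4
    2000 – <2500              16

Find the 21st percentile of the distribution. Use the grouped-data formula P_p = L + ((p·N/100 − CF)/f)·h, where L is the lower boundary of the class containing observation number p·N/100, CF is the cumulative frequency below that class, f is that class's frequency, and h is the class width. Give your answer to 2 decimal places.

815.00

N = 60; target position k = 21/100 · 60 = 12.6.
Cumulative frequencies: 20, 40, 44, 60.
Observation 12.6 falls in the class 500 – <1000.
L = 500, CF = 0, f = 20, h = 500.
P21 = 500 + ((12.6 − 0)/20)·500 = 500 + 315 = 815.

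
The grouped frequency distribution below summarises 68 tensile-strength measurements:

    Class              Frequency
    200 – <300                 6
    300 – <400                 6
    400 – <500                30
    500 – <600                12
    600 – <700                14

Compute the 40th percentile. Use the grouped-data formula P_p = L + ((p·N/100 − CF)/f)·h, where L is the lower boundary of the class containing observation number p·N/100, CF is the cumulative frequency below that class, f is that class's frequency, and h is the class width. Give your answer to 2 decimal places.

450.67

N = 68; target position k = 40/100 · 68 = 27.2.
Cumulative frequencies: 6, 12, 42, 54, 68.
Observation 27.2 falls in the class 400 – <500.
L = 400, CF = 12, f = 30, h = 100.
P40 = 400 + ((27.2 − 12)/30)·100 = 400 + 50.6667 = 450.667.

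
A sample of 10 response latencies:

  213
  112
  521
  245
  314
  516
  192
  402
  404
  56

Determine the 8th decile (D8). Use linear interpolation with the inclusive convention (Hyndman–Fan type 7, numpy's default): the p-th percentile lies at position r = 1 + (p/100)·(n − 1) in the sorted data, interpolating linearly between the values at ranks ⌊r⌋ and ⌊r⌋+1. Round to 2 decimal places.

Sorted: 56, 112, 192, 213, 245, 314, 402, 404, 516, 521.
n = 10.
r = 1 + (80/100)·(10 − 1) = 1 + 7.2 = 8.2.
Rank 8 is 404 and rank 9 is 516.
Interpolate: 404 + 0.2·(516 − 404) = 404 + 0.2·112 = 426.4.

426.40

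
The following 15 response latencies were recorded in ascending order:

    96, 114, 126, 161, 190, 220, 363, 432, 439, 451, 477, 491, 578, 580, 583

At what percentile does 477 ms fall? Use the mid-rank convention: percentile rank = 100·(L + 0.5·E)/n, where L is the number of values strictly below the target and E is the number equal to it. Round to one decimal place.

Count below 477: L = 10; count equal: E = 1; n = 15.
Percentile rank = 100·(10 + 0.5·1)/15 = 100·10.5/15 = 70.

70.0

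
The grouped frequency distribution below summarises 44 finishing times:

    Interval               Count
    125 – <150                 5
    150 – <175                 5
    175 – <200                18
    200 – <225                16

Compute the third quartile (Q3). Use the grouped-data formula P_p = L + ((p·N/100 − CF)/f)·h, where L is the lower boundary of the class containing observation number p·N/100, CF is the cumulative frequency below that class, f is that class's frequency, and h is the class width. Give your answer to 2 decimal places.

207.81

N = 44; target position k = 75/100 · 44 = 33.
Cumulative frequencies: 5, 10, 28, 44.
Observation 33 falls in the class 200 – <225.
L = 200, CF = 28, f = 16, h = 25.
P75 = 200 + ((33 − 28)/16)·25 = 200 + 7.8125 = 207.812.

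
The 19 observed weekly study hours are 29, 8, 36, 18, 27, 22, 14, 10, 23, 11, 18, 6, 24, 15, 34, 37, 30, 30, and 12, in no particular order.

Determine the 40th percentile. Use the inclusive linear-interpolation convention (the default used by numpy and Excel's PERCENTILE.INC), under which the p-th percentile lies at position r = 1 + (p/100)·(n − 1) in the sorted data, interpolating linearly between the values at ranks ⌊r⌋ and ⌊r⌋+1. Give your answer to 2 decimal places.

18.00

Sorted: 6, 8, 10, 11, 12, 14, 15, 18, 18, 22, 23, 24, 27, 29, 30, 30, 34, 36, 37.
n = 19.
r = 1 + (40/100)·(19 − 1) = 1 + 7.2 = 8.2.
Rank 8 is 18 and rank 9 is 18.
Interpolate: 18 + 0.2·(18 − 18) = 18 + 0.2·0 = 18.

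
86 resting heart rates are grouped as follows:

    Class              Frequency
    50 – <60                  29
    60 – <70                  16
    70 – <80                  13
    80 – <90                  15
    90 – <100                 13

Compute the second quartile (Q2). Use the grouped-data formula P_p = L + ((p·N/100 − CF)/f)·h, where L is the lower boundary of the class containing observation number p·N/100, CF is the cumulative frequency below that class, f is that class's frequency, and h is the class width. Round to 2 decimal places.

N = 86; target position k = 50/100 · 86 = 43.
Cumulative frequencies: 29, 45, 58, 73, 86.
Observation 43 falls in the class 60 – <70.
L = 60, CF = 29, f = 16, h = 10.
P50 = 60 + ((43 − 29)/16)·10 = 60 + 8.75 = 68.75.

68.75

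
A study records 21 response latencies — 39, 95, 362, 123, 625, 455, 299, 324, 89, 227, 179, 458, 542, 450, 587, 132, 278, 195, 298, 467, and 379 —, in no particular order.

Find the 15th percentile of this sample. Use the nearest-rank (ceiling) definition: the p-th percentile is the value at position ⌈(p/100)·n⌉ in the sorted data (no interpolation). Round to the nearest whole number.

Sorted: 39, 89, 95, 123, 132, 179, 195, 227, 278, 298, 299, 324, 362, 379, 450, 455, 458, 467, 542, 587, 625.
n = 21.
Position = ⌈15/100 · 21⌉ = ⌈3.15⌉ = 4.
The value at rank 4 is 123.

123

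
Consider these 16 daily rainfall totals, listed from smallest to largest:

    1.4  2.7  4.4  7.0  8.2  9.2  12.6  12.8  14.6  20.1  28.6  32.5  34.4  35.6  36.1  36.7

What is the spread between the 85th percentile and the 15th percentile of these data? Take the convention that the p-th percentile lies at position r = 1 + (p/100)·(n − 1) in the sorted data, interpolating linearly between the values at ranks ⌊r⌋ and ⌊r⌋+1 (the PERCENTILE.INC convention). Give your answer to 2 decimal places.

30.25

n = 16.
P15: r = 3.25; ranks 3–4 are 4.4, 7.0; interpolating gives 5.05.
P85: r = 13.75; ranks 13–14 are 34.4, 35.6; interpolating gives 35.3.
Difference: 35.3 − 5.05 = 30.25.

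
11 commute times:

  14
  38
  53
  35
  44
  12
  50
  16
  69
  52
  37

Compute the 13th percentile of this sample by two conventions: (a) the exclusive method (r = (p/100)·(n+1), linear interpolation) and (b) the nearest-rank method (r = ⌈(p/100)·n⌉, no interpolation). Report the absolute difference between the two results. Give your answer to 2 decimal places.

0.88

Sorted: 12, 14, 16, 35, 37, 38, 44, 50, 52, 53, 69.
n = 11.
(a) r = 1.56; between ranks 1 (12) and 2 (14): 13.12.
(b) the nearest-rank method: rank 2 → 14.
|13.12 − 14| = 0.88.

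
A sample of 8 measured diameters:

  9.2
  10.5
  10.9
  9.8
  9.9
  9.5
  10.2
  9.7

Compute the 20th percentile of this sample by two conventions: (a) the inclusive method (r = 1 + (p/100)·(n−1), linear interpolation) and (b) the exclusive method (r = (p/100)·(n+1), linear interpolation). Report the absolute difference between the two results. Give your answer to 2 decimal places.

Sorted: 9.2, 9.5, 9.7, 9.8, 9.9, 10.2, 10.5, 10.9.
n = 8.
(a) r = 2.4; between ranks 2 (9.5) and 3 (9.7): 9.58.
(b) r = 1.8; between ranks 1 (9.2) and 2 (9.5): 9.44.
|9.58 − 9.44| = 0.14.

0.14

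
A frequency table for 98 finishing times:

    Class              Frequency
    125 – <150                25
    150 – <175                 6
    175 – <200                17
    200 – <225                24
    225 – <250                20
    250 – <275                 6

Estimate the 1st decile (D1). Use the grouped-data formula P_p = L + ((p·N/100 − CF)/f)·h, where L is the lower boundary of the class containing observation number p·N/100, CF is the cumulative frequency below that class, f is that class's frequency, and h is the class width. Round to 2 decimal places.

134.80

N = 98; target position k = 10/100 · 98 = 9.8.
Cumulative frequencies: 25, 31, 48, 72, 92, 98.
Observation 9.8 falls in the class 125 – <150.
L = 125, CF = 0, f = 25, h = 25.
P10 = 125 + ((9.8 − 0)/25)·25 = 125 + 9.8 = 134.8.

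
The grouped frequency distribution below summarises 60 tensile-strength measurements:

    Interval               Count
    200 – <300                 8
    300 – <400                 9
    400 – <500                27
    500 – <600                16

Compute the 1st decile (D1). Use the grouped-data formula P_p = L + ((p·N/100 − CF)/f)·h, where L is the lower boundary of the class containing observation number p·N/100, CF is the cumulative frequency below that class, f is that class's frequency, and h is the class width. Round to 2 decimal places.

N = 60; target position k = 10/100 · 60 = 6.
Cumulative frequencies: 8, 17, 44, 60.
Observation 6 falls in the class 200 – <300.
L = 200, CF = 0, f = 8, h = 100.
P10 = 200 + ((6 − 0)/8)·100 = 200 + 75 = 275.

275.00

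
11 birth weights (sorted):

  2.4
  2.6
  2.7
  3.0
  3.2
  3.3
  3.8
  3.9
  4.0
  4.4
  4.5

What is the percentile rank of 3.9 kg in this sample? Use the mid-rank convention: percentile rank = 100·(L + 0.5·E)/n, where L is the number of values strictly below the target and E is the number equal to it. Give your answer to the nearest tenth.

68.2

Count below 3.9: L = 7; count equal: E = 1; n = 11.
Percentile rank = 100·(7 + 0.5·1)/11 = 100·7.5/11 = 68.18.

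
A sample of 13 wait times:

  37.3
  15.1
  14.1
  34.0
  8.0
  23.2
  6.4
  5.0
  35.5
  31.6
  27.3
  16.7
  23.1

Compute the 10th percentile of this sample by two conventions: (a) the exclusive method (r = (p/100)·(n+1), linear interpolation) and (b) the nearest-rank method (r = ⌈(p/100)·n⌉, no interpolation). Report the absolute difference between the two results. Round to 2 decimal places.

0.84

Sorted: 5.0, 6.4, 8.0, 14.1, 15.1, 16.7, 23.1, 23.2, 27.3, 31.6, 34.0, 35.5, 37.3.
n = 13.
(a) r = 1.4; between ranks 1 (5.0) and 2 (6.4): 5.56.
(b) the nearest-rank method: rank 2 → 6.4.
|5.56 − 6.4| = 0.84.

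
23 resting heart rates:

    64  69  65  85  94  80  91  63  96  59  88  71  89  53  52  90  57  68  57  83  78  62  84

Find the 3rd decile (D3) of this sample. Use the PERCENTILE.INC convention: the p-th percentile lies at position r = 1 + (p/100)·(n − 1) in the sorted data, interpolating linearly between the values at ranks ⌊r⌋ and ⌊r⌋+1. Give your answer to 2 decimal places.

Sorted: 52, 53, 57, 57, 59, 62, 63, 64, 65, 68, 69, 71, 78, 80, 83, 84, 85, 88, 89, 90, 91, 94, 96.
n = 23.
r = 1 + (30/100)·(23 − 1) = 1 + 6.6 = 7.6.
Rank 7 is 63 and rank 8 is 64.
Interpolate: 63 + 0.6·(64 − 63) = 63 + 0.6·1 = 63.6.

63.60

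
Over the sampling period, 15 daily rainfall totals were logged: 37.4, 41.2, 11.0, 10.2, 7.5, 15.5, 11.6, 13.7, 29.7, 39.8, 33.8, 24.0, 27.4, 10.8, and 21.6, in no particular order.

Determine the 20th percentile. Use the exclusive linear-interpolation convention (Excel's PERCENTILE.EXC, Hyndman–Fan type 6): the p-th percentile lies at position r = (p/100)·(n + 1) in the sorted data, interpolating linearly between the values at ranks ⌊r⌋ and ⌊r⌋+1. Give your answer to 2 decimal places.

10.84

Sorted: 7.5, 10.2, 10.8, 11.0, 11.6, 13.7, 15.5, 21.6, 24.0, 27.4, 29.7, 33.8, 37.4, 39.8, 41.2.
n = 15.
r = (20/100)·(15 + 1) = 3.2.
Rank 3 is 10.8 and rank 4 is 11.0.
Interpolate: 10.8 + 0.2·(11.0 − 10.8) = 10.8 + 0.2·0.2 = 10.84.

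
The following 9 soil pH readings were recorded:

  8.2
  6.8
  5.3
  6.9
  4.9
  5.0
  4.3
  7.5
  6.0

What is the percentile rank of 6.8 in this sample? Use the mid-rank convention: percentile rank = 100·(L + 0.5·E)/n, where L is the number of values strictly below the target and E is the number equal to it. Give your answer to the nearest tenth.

Sorted: 4.3, 4.9, 5.0, 5.3, 6.0, 6.8, 6.9, 7.5, 8.2.
Count below 6.8: L = 5; count equal: E = 1; n = 9.
Percentile rank = 100·(5 + 0.5·1)/9 = 100·5.5/9 = 61.11.

61.1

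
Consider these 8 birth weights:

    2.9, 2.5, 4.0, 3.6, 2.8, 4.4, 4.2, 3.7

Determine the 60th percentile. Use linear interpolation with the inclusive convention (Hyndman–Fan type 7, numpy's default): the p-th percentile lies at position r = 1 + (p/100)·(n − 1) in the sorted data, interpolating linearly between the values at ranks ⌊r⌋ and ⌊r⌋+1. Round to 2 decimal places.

Sorted: 2.5, 2.8, 2.9, 3.6, 3.7, 4.0, 4.2, 4.4.
n = 8.
r = 1 + (60/100)·(8 − 1) = 1 + 4.2 = 5.2.
Rank 5 is 3.7 and rank 6 is 4.0.
Interpolate: 3.7 + 0.2·(4.0 − 3.7) = 3.7 + 0.2·0.3 = 3.76.

3.76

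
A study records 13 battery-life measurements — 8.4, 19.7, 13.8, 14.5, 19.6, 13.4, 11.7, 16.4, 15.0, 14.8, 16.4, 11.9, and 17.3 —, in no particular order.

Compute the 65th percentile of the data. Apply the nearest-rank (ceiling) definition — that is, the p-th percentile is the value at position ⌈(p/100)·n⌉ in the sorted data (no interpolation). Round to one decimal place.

16.4

Sorted: 8.4, 11.7, 11.9, 13.4, 13.8, 14.5, 14.8, 15.0, 16.4, 16.4, 17.3, 19.6, 19.7.
n = 13.
Position = ⌈65/100 · 13⌉ = ⌈8.45⌉ = 9.
The value at rank 9 is 16.4.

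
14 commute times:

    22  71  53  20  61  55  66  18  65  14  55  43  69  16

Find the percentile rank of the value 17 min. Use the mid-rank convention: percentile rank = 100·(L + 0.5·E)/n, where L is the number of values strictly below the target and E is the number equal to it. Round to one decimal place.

14.3

Sorted: 14, 16, 18, 20, 22, 43, 53, 55, 55, 61, 65, 66, 69, 71.
Count below 17: L = 2; count equal: E = 0; n = 14.
Percentile rank = 100·(2 + 0.5·0)/14 = 100·2/14 = 14.29.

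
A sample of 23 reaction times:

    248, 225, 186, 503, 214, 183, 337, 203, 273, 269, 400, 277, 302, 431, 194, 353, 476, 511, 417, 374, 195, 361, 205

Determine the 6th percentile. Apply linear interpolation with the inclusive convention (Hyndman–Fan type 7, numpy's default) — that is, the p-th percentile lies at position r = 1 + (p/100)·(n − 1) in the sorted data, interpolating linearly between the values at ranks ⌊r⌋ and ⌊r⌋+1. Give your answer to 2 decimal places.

188.56

Sorted: 183, 186, 194, 195, 203, 205, 214, 225, 248, 269, 273, 277, 302, 337, 353, 361, 374, 400, 417, 431, 476, 503, 511.
n = 23.
r = 1 + (6/100)·(23 − 1) = 1 + 1.32 = 2.32.
Rank 2 is 186 and rank 3 is 194.
Interpolate: 186 + 0.32·(194 − 186) = 186 + 0.32·8 = 188.56.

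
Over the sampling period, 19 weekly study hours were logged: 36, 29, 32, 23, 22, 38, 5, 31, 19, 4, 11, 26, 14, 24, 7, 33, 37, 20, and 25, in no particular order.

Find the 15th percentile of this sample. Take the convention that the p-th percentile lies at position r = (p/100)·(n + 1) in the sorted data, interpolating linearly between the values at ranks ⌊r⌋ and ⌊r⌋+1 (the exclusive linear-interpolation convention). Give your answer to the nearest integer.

Sorted: 4, 5, 7, 11, 14, 19, 20, 22, 23, 24, 25, 26, 29, 31, 32, 33, 36, 37, 38.
n = 19.
r = (15/100)·(19 + 1) = 3.
r is an integer, so P15 is the value at rank 3: 7.

7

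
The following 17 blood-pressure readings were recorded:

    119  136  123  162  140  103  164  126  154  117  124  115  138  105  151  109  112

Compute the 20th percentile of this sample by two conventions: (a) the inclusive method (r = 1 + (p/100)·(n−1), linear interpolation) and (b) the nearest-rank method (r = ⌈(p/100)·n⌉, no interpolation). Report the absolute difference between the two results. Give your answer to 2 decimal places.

Sorted: 103, 105, 109, 112, 115, 117, 119, 123, 124, 126, 136, 138, 140, 151, 154, 162, 164.
n = 17.
(a) r = 4.2; between ranks 4 (112) and 5 (115): 112.6.
(b) the nearest-rank method: rank 4 → 112.
|112.6 − 112| = 0.6.

0.60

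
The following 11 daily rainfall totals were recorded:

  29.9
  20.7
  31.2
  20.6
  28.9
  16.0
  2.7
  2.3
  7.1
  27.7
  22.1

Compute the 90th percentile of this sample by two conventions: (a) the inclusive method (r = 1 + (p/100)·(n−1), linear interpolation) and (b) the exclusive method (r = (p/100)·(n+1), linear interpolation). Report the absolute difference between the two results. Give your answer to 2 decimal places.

1.04

Sorted: 2.3, 2.7, 7.1, 16.0, 20.6, 20.7, 22.1, 27.7, 28.9, 29.9, 31.2.
n = 11.
(a) r = 10 → value at rank 10 = 29.9.
(b) r = 10.8; between ranks 10 (29.9) and 11 (31.2): 30.94.
|29.9 − 30.94| = 1.04.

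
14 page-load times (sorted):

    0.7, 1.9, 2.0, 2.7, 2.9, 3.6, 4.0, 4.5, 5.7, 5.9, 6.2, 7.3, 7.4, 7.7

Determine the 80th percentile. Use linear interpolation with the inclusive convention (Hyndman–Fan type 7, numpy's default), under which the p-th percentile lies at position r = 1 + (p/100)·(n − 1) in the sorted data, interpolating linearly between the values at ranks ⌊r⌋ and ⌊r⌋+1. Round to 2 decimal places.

n = 14.
r = 1 + (80/100)·(14 − 1) = 1 + 10.4 = 11.4.
Rank 11 is 6.2 and rank 12 is 7.3.
Interpolate: 6.2 + 0.4·(7.3 − 6.2) = 6.2 + 0.4·1.1 = 6.64.

6.64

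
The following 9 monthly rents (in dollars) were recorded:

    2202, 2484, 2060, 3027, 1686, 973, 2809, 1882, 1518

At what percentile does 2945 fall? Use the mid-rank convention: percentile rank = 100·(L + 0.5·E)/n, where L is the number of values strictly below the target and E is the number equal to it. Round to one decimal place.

88.9

Sorted: 973, 1518, 1686, 1882, 2060, 2202, 2484, 2809, 3027.
Count below 2945: L = 8; count equal: E = 0; n = 9.
Percentile rank = 100·(8 + 0.5·0)/9 = 100·8/9 = 88.89.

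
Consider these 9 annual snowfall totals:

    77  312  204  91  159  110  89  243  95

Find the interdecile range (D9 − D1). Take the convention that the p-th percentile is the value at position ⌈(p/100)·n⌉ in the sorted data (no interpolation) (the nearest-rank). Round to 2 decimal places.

235.00

Sorted: 77, 89, 91, 95, 110, 159, 204, 243, 312.
n = 9.
P10: rank ⌈10/100·9⌉ = 1 → 77.
P90: rank ⌈90/100·9⌉ = 9 → 312.
Difference: 312 − 77 = 235.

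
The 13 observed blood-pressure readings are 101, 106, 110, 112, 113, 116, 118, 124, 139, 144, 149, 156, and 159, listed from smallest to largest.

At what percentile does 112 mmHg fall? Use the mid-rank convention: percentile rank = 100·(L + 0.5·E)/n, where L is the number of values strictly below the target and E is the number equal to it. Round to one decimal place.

26.9

Count below 112: L = 3; count equal: E = 1; n = 13.
Percentile rank = 100·(3 + 0.5·1)/13 = 100·3.5/13 = 26.92.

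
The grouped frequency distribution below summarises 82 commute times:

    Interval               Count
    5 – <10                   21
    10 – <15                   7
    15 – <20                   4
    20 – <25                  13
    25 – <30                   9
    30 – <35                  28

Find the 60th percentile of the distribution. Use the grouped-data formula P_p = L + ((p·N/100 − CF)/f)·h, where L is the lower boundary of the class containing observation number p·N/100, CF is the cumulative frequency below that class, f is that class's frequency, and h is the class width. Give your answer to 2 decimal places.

N = 82; target position k = 60/100 · 82 = 49.2.
Cumulative frequencies: 21, 28, 32, 45, 54, 82.
Observation 49.2 falls in the class 25 – <30.
L = 25, CF = 45, f = 9, h = 5.
P60 = 25 + ((49.2 − 45)/9)·5 = 25 + 2.33333 = 27.3333.

27.33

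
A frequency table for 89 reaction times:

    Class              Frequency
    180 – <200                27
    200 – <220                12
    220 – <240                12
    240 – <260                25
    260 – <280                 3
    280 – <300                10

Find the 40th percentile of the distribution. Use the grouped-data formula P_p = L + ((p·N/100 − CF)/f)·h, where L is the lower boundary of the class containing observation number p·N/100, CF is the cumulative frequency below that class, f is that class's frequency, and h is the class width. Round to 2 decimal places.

214.33

N = 89; target position k = 40/100 · 89 = 35.6.
Cumulative frequencies: 27, 39, 51, 76, 79, 89.
Observation 35.6 falls in the class 200 – <220.
L = 200, CF = 27, f = 12, h = 20.
P40 = 200 + ((35.6 − 27)/12)·20 = 200 + 14.3333 = 214.333.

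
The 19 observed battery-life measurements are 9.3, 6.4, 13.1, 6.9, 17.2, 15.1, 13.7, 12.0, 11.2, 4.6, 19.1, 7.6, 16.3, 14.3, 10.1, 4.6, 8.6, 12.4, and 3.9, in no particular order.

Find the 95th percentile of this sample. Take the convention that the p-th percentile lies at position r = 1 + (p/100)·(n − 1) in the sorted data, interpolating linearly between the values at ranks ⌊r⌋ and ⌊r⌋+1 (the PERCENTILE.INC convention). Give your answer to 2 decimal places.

Sorted: 3.9, 4.6, 4.6, 6.4, 6.9, 7.6, 8.6, 9.3, 10.1, 11.2, 12.0, 12.4, 13.1, 13.7, 14.3, 15.1, 16.3, 17.2, 19.1.
n = 19.
r = 1 + (95/100)·(19 − 1) = 1 + 17.1 = 18.1.
Rank 18 is 17.2 and rank 19 is 19.1.
Interpolate: 17.2 + 0.1·(19.1 − 17.2) = 17.2 + 0.1·1.9 = 17.39.

17.39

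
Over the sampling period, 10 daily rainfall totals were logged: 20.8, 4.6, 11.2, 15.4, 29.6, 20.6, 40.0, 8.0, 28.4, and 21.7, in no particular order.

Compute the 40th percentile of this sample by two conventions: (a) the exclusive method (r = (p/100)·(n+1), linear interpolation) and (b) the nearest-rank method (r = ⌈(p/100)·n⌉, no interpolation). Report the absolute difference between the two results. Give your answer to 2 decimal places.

2.08

Sorted: 4.6, 8.0, 11.2, 15.4, 20.6, 20.8, 21.7, 28.4, 29.6, 40.0.
n = 10.
(a) r = 4.4; between ranks 4 (15.4) and 5 (20.6): 17.48.
(b) the nearest-rank method: rank 4 → 15.4.
|17.48 − 15.4| = 2.08.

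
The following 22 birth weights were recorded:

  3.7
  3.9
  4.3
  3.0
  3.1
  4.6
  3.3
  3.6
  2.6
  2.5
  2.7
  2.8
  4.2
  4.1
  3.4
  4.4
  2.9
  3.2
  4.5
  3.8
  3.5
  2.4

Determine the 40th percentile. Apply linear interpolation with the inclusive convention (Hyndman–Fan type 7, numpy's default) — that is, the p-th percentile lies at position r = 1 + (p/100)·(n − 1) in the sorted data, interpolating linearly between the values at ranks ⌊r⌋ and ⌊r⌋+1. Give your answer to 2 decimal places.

Sorted: 2.4, 2.5, 2.6, 2.7, 2.8, 2.9, 3.0, 3.1, 3.2, 3.3, 3.4, 3.5, 3.6, 3.7, 3.8, 3.9, 4.1, 4.2, 4.3, 4.4, 4.5, 4.6.
n = 22.
r = 1 + (40/100)·(22 − 1) = 1 + 8.4 = 9.4.
Rank 9 is 3.2 and rank 10 is 3.3.
Interpolate: 3.2 + 0.4·(3.3 − 3.2) = 3.2 + 0.4·0.1 = 3.24.

3.24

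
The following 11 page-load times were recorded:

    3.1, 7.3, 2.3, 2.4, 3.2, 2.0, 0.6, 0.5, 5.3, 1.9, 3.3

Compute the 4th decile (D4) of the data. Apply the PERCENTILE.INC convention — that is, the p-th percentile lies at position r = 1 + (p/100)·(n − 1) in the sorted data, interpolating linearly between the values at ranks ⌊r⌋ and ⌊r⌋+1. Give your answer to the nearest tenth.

2.3

Sorted: 0.5, 0.6, 1.9, 2.0, 2.3, 2.4, 3.1, 3.2, 3.3, 5.3, 7.3.
n = 11.
r = 1 + (40/100)·(11 − 1) = 1 + 4 = 5.
r is an integer, so P40 is the value at rank 5: 2.3.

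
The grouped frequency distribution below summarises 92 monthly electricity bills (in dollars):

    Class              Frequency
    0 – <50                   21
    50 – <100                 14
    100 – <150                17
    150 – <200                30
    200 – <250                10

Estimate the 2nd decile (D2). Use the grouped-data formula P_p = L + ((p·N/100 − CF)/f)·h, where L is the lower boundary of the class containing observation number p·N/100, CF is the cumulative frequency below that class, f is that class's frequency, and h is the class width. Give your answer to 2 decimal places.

N = 92; target position k = 20/100 · 92 = 18.4.
Cumulative frequencies: 21, 35, 52, 82, 92.
Observation 18.4 falls in the class 0 – <50.
L = 0, CF = 0, f = 21, h = 50.
P20 = 0 + ((18.4 − 0)/21)·50 = 0 + 43.8095 = 43.8095.

43.81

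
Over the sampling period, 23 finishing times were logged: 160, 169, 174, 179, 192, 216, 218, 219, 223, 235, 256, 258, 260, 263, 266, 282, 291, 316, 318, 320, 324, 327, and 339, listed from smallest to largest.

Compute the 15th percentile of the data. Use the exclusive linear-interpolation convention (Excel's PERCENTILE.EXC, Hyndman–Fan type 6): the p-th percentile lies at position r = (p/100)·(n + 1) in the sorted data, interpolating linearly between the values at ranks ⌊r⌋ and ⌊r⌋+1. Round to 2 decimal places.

177.00

n = 23.
r = (15/100)·(23 + 1) = 3.6.
Rank 3 is 174 and rank 4 is 179.
Interpolate: 174 + 0.6·(179 − 174) = 174 + 0.6·5 = 177.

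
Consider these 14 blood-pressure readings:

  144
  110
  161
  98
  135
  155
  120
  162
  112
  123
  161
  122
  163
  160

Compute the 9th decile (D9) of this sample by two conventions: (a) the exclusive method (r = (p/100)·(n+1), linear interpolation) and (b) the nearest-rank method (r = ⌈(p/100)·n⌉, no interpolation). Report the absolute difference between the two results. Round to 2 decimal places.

0.50

Sorted: 98, 110, 112, 120, 122, 123, 135, 144, 155, 160, 161, 161, 162, 163.
n = 14.
(a) r = 13.5; between ranks 13 (162) and 14 (163): 162.5.
(b) the nearest-rank method: rank 13 → 162.
|162.5 − 162| = 0.5.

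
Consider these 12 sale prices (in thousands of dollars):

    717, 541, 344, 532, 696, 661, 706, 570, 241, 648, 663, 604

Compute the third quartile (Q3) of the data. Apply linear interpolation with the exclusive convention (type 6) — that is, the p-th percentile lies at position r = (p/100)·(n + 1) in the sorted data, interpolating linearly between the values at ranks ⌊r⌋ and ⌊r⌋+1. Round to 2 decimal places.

Sorted: 241, 344, 532, 541, 570, 604, 648, 661, 663, 696, 706, 717.
n = 12.
r = (75/100)·(12 + 1) = 9.75.
Rank 9 is 663 and rank 10 is 696.
Interpolate: 663 + 0.75·(696 − 663) = 663 + 0.75·33 = 687.75.

687.75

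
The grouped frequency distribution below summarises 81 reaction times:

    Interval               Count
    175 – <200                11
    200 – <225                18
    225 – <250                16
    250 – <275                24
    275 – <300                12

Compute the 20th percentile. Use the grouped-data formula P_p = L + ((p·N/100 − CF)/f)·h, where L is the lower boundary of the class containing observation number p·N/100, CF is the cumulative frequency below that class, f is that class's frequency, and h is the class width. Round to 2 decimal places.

N = 81; target position k = 20/100 · 81 = 16.2.
Cumulative frequencies: 11, 29, 45, 69, 81.
Observation 16.2 falls in the class 200 – <225.
L = 200, CF = 11, f = 18, h = 25.
P20 = 200 + ((16.2 − 11)/18)·25 = 200 + 7.22222 = 207.222.

207.22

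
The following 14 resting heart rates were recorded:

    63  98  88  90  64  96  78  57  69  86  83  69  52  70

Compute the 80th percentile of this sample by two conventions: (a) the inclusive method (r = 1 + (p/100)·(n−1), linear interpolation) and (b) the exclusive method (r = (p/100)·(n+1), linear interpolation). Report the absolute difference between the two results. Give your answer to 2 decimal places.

1.20

Sorted: 52, 57, 63, 64, 69, 69, 70, 78, 83, 86, 88, 90, 96, 98.
n = 14.
(a) r = 11.4; between ranks 11 (88) and 12 (90): 88.8.
(b) r = 12 → value at rank 12 = 90.
|88.8 − 90| = 1.2.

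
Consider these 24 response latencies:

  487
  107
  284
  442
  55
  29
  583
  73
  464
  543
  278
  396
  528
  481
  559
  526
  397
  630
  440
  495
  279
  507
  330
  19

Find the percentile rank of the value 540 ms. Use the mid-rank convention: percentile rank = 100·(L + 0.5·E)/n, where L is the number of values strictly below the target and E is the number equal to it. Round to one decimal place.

Sorted: 19, 29, 55, 73, 107, 278, 279, 284, 330, 396, 397, 440, 442, 464, 481, 487, 495, 507, 526, 528, 543, 559, 583, 630.
Count below 540: L = 20; count equal: E = 0; n = 24.
Percentile rank = 100·(20 + 0.5·0)/24 = 100·20/24 = 83.33.

83.3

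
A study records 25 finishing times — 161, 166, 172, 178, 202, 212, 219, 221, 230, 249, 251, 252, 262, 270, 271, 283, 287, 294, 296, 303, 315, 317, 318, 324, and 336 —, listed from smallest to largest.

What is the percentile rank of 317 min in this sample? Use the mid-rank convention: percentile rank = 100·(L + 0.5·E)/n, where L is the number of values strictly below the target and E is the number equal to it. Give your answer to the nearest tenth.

86.0

Count below 317: L = 21; count equal: E = 1; n = 25.
Percentile rank = 100·(21 + 0.5·1)/25 = 100·21.5/25 = 86.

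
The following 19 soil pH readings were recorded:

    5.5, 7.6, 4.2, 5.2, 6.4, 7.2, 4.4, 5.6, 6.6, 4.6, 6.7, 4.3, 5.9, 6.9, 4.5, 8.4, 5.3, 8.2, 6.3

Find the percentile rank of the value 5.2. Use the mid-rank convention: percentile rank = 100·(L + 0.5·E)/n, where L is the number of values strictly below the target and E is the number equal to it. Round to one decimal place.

28.9

Sorted: 4.2, 4.3, 4.4, 4.5, 4.6, 5.2, 5.3, 5.5, 5.6, 5.9, 6.3, 6.4, 6.6, 6.7, 6.9, 7.2, 7.6, 8.2, 8.4.
Count below 5.2: L = 5; count equal: E = 1; n = 19.
Percentile rank = 100·(5 + 0.5·1)/19 = 100·5.5/19 = 28.95.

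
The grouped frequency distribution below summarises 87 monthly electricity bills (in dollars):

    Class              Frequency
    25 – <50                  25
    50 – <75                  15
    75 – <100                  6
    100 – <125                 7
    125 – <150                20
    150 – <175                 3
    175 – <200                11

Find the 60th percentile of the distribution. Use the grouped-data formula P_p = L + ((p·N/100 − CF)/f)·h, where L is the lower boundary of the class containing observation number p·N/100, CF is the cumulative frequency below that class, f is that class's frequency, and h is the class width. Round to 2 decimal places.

N = 87; target position k = 60/100 · 87 = 52.2.
Cumulative frequencies: 25, 40, 46, 53, 73, 76, 87.
Observation 52.2 falls in the class 100 – <125.
L = 100, CF = 46, f = 7, h = 25.
P60 = 100 + ((52.2 − 46)/7)·25 = 100 + 22.1429 = 122.143.

122.14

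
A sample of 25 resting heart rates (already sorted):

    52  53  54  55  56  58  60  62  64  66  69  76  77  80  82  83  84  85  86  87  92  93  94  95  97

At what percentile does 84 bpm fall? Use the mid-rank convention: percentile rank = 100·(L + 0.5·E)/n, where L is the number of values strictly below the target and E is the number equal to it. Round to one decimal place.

Count below 84: L = 16; count equal: E = 1; n = 25.
Percentile rank = 100·(16 + 0.5·1)/25 = 100·16.5/25 = 66.

66.0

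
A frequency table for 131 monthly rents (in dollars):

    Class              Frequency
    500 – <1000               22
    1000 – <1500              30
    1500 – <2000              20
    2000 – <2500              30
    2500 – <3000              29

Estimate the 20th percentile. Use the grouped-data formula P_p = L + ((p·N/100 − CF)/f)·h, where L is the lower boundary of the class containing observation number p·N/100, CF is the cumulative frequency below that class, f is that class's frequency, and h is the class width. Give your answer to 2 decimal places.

N = 131; target position k = 20/100 · 131 = 26.2.
Cumulative frequencies: 22, 52, 72, 102, 131.
Observation 26.2 falls in the class 1000 – <1500.
L = 1000, CF = 22, f = 30, h = 500.
P20 = 1000 + ((26.2 − 22)/30)·500 = 1000 + 70 = 1070.

1070.00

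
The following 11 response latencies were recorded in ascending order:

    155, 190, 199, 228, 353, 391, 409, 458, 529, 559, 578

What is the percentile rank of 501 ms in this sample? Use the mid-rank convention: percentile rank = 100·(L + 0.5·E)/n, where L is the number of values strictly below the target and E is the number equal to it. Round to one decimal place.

Count below 501: L = 8; count equal: E = 0; n = 11.
Percentile rank = 100·(8 + 0.5·0)/11 = 100·8/11 = 72.73.

72.7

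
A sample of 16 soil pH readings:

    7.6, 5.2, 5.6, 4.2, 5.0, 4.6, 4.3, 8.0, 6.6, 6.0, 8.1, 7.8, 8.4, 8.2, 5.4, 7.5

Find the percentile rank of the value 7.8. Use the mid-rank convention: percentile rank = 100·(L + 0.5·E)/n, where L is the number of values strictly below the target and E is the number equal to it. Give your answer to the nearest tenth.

71.9

Sorted: 4.2, 4.3, 4.6, 5.0, 5.2, 5.4, 5.6, 6.0, 6.6, 7.5, 7.6, 7.8, 8.0, 8.1, 8.2, 8.4.
Count below 7.8: L = 11; count equal: E = 1; n = 16.
Percentile rank = 100·(11 + 0.5·1)/16 = 100·11.5/16 = 71.88.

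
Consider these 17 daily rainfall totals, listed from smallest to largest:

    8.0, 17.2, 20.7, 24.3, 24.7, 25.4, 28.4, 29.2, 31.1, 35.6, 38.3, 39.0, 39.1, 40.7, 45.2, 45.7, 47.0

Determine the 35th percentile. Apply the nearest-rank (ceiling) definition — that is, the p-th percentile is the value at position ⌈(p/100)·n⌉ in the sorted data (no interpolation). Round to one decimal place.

25.4

n = 17.
Position = ⌈35/100 · 17⌉ = ⌈5.95⌉ = 6.
The value at rank 6 is 25.4.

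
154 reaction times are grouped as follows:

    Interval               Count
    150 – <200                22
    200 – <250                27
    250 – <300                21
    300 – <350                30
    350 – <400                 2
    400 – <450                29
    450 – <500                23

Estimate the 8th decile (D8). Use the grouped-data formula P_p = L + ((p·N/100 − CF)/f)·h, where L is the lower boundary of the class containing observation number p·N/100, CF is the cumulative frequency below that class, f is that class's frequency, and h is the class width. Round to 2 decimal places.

N = 154; target position k = 80/100 · 154 = 123.2.
Cumulative frequencies: 22, 49, 70, 100, 102, 131, 154.
Observation 123.2 falls in the class 400 – <450.
L = 400, CF = 102, f = 29, h = 50.
P80 = 400 + ((123.2 − 102)/29)·50 = 400 + 36.5517 = 436.552.

436.55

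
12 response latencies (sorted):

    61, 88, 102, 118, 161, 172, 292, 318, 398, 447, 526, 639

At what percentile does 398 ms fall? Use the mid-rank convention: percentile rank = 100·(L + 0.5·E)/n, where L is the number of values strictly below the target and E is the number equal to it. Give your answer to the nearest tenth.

Count below 398: L = 8; count equal: E = 1; n = 12.
Percentile rank = 100·(8 + 0.5·1)/12 = 100·8.5/12 = 70.83.

70.8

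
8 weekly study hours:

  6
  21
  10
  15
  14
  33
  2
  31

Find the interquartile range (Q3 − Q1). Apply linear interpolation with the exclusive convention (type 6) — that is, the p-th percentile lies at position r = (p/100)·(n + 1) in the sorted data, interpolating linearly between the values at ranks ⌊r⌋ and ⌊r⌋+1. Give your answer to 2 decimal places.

21.50

Sorted: 2, 6, 10, 14, 15, 21, 31, 33.
n = 8.
P25: r = 2.25; ranks 2–3 are 6, 10; interpolating gives 7.
P75: r = 6.75; ranks 6–7 are 21, 31; interpolating gives 28.5.
Difference: 28.5 − 7 = 21.5.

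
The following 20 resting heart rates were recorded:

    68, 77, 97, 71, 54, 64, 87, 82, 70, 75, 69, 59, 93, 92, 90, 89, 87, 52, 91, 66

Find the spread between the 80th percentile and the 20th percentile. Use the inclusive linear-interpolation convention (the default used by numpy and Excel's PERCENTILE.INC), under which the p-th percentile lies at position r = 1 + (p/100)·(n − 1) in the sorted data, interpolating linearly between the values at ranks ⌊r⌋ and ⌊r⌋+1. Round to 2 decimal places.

Sorted: 52, 54, 59, 64, 66, 68, 69, 70, 71, 75, 77, 82, 87, 87, 89, 90, 91, 92, 93, 97.
n = 20.
P20: r = 4.8; ranks 4–5 are 64, 66; interpolating gives 65.6.
P80: r = 16.2; ranks 16–17 are 90, 91; interpolating gives 90.2.
Difference: 90.2 − 65.6 = 24.6.

24.60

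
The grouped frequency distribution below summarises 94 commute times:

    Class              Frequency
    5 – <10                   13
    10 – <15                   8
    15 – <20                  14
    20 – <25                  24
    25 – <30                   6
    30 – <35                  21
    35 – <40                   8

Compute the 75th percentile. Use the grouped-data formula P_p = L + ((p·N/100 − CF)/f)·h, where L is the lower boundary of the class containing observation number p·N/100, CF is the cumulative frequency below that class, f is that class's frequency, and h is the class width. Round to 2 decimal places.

31.31

N = 94; target position k = 75/100 · 94 = 70.5.
Cumulative frequencies: 13, 21, 35, 59, 65, 86, 94.
Observation 70.5 falls in the class 30 – <35.
L = 30, CF = 65, f = 21, h = 5.
P75 = 30 + ((70.5 − 65)/21)·5 = 30 + 1.30952 = 31.3095.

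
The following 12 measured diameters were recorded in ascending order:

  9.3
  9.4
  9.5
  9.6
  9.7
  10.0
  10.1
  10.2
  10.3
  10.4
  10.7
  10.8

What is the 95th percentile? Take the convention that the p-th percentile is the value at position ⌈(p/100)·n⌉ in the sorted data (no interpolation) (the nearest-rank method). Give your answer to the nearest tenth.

10.8

n = 12.
Position = ⌈95/100 · 12⌉ = ⌈11.4⌉ = 12.
The value at rank 12 is 10.8.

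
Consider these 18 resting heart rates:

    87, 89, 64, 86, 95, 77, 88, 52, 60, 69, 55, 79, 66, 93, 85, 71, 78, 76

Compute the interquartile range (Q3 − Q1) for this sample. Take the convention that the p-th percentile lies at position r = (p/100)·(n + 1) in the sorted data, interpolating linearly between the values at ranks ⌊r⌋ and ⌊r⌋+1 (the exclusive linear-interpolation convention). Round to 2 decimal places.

21.75

Sorted: 52, 55, 60, 64, 66, 69, 71, 76, 77, 78, 79, 85, 86, 87, 88, 89, 93, 95.
n = 18.
P25: r = 4.75; ranks 4–5 are 64, 66; interpolating gives 65.5.
P75: r = 14.25; ranks 14–15 are 87, 88; interpolating gives 87.25.
Difference: 87.25 − 65.5 = 21.75.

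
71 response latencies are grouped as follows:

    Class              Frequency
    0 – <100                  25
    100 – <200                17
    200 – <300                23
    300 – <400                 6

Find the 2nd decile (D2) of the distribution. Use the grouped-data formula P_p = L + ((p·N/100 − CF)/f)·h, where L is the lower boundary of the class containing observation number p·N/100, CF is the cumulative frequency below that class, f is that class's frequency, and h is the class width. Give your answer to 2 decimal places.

56.80

N = 71; target position k = 20/100 · 71 = 14.2.
Cumulative frequencies: 25, 42, 65, 71.
Observation 14.2 falls in the class 0 – <100.
L = 0, CF = 0, f = 25, h = 100.
P20 = 0 + ((14.2 − 0)/25)·100 = 0 + 56.8 = 56.8.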